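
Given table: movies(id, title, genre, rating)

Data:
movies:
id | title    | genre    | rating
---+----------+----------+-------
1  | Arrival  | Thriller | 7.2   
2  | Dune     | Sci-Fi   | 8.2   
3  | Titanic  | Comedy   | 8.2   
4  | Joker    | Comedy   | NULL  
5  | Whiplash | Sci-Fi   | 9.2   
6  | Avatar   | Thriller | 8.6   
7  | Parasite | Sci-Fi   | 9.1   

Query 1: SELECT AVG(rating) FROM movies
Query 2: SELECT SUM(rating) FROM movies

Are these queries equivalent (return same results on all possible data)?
No, not equivalent

Query 1 returns: [(8.416666666666666,)]
Query 2 returns: [(50.5,)]

Reason: AVG vs SUM give different aggregate values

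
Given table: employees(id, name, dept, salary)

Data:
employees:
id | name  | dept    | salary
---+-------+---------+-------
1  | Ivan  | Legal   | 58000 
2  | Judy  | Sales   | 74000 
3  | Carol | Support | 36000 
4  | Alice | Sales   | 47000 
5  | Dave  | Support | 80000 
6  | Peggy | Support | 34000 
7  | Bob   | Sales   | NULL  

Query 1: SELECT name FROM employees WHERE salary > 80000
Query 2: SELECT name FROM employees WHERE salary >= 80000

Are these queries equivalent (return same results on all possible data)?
No, not equivalent

Query 1 returns: []
Query 2 returns: [('Dave',)]

Reason: > vs >= gives different results when salary = 80000 exists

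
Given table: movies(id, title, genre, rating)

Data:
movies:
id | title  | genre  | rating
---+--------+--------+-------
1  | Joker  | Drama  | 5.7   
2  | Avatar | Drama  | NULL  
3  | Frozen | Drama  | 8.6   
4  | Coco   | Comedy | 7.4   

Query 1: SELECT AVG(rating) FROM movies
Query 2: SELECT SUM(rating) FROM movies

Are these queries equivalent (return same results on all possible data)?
No, not equivalent

Query 1 returns: [(7.233333333333333,)]
Query 2 returns: [(21.7,)]

Reason: AVG vs SUM give different aggregate values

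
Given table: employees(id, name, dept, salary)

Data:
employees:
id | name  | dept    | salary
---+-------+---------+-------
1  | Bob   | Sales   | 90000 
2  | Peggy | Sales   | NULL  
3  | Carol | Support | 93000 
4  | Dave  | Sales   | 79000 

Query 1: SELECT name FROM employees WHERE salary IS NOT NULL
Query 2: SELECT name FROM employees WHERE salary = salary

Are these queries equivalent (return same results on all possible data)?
Yes, equivalent

Both queries return: [('Bob',), ('Carol',), ('Dave',)]

Reason: IS NOT NULL vs self-equality (both exclude NULLs)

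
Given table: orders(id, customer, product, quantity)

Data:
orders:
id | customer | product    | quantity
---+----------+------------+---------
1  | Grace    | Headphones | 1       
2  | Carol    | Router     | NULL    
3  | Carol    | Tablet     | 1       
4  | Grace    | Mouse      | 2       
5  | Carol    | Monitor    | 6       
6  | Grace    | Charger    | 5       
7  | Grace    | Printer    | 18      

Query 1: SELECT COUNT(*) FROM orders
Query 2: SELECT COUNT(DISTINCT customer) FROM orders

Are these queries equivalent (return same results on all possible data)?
No, not equivalent

Query 1 returns: [(7,)]
Query 2 returns: [(2,)]

Reason: COUNT(*) counts rows, COUNT(DISTINCT customer) counts unique customers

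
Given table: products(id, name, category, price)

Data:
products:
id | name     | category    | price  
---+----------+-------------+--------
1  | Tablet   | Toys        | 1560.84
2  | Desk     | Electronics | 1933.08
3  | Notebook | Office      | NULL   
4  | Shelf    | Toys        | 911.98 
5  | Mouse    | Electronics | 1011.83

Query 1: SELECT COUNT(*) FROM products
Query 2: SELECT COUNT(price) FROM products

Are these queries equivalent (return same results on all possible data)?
No, not equivalent

Query 1 returns: [(5,)]
Query 2 returns: [(4,)]

Reason: COUNT(*) includes NULLs, COUNT(column) excludes them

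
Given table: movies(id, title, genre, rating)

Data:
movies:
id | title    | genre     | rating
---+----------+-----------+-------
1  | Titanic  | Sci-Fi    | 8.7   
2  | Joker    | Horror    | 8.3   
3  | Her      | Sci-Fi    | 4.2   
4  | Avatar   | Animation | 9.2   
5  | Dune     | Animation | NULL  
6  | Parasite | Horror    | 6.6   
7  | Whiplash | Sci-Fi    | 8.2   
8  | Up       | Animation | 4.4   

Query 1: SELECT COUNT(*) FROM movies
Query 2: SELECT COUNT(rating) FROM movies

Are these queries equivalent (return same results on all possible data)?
No, not equivalent

Query 1 returns: [(8,)]
Query 2 returns: [(7,)]

Reason: COUNT(*) includes NULLs, COUNT(column) excludes them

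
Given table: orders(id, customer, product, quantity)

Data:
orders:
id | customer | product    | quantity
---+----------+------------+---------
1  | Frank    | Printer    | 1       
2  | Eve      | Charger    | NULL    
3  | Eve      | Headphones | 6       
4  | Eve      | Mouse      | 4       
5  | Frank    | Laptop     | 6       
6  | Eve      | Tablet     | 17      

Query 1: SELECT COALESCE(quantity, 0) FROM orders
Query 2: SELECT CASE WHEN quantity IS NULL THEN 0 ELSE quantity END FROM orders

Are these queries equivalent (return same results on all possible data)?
Yes, equivalent

Both queries return: [(0,), (1,), (4,), (6,), (6,), (17,)]

Reason: COALESCE vs CASE for NULL handling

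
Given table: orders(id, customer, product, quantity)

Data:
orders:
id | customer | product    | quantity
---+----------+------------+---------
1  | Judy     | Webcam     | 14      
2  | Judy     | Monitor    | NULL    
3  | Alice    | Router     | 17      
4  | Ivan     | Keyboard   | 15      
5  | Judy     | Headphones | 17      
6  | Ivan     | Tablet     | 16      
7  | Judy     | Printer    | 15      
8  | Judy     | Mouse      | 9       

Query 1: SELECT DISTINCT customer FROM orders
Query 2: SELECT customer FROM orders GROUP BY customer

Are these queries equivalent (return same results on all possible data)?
Yes, equivalent

Both queries return: [('Alice',), ('Ivan',), ('Judy',)]

Reason: Both get unique customers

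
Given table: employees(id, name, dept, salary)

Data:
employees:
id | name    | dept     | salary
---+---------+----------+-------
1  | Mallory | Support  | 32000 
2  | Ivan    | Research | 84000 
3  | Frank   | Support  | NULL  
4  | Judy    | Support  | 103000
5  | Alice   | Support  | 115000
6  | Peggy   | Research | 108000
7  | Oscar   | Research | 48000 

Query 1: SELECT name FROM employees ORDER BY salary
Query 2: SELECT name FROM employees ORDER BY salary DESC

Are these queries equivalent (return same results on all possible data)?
No, not equivalent

Query 1 returns: [('Frank',), ('Mallory',), ('Oscar',), ('Ivan',), ('Judy',), ('Peggy',), ('Alice',)]
Query 2 returns: [('Alice',), ('Peggy',), ('Judy',), ('Ivan',), ('Oscar',), ('Mallory',), ('Frank',)]

Reason: ASC vs DESC gives opposite ordering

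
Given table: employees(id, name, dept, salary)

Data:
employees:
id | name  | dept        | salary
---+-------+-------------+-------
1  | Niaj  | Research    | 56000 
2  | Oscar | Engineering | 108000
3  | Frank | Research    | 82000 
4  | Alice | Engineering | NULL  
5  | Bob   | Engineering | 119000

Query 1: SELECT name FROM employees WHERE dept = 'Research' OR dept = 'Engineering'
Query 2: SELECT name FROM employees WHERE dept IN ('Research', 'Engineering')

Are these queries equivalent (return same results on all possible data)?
Yes, equivalent

Both queries return: [('Alice',), ('Bob',), ('Frank',), ('Niaj',), ('Oscar',)]

Reason: OR vs IN are equivalent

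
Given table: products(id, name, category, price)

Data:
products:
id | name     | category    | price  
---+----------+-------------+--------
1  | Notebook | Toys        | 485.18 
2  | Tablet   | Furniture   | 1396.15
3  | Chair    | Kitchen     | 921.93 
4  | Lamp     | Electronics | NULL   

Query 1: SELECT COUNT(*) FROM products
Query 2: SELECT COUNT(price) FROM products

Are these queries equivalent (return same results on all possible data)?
No, not equivalent

Query 1 returns: [(4,)]
Query 2 returns: [(3,)]

Reason: COUNT(*) includes NULLs, COUNT(column) excludes them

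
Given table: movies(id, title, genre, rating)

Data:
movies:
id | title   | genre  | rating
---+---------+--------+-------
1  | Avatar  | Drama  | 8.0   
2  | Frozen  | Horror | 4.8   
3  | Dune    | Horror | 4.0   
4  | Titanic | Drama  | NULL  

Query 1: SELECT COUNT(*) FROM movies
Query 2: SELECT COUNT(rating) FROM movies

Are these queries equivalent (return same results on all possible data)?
No, not equivalent

Query 1 returns: [(4,)]
Query 2 returns: [(3,)]

Reason: COUNT(*) includes NULLs, COUNT(column) excludes them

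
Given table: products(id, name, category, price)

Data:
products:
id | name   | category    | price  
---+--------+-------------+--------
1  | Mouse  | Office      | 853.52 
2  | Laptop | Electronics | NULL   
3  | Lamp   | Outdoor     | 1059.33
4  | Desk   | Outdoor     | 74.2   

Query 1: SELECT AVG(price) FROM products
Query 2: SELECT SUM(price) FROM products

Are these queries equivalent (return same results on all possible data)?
No, not equivalent

Query 1 returns: [(662.35,)]
Query 2 returns: [(1987.05,)]

Reason: AVG vs SUM give different aggregate values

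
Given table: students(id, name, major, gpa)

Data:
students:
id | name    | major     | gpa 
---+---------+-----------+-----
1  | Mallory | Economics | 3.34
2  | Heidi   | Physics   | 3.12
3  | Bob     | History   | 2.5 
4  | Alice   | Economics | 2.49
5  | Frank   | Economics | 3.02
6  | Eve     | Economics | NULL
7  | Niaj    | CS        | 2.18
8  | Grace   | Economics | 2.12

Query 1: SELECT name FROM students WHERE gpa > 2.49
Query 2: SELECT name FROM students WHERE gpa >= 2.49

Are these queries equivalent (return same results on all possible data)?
No, not equivalent

Query 1 returns: [('Mallory',), ('Heidi',), ('Bob',), ('Frank',)]
Query 2 returns: [('Mallory',), ('Heidi',), ('Bob',), ('Alice',), ('Frank',)]

Reason: > vs >= gives different results when gpa = 2.49 exists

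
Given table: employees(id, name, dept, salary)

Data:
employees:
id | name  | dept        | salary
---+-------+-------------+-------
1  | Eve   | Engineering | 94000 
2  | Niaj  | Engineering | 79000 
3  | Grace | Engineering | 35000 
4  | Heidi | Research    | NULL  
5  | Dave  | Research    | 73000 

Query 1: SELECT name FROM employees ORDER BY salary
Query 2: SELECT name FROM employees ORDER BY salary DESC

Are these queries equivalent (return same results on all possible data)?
No, not equivalent

Query 1 returns: [('Heidi',), ('Grace',), ('Dave',), ('Niaj',), ('Eve',)]
Query 2 returns: [('Eve',), ('Niaj',), ('Dave',), ('Grace',), ('Heidi',)]

Reason: ASC vs DESC gives opposite ordering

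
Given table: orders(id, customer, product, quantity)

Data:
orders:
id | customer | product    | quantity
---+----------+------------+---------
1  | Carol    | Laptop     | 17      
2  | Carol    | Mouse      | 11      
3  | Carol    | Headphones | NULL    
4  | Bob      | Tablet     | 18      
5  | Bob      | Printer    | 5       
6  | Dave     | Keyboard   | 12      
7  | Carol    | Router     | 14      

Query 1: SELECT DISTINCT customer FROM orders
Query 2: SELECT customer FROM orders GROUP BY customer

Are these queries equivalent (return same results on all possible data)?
Yes, equivalent

Both queries return: [('Bob',), ('Carol',), ('Dave',)]

Reason: Both get unique customers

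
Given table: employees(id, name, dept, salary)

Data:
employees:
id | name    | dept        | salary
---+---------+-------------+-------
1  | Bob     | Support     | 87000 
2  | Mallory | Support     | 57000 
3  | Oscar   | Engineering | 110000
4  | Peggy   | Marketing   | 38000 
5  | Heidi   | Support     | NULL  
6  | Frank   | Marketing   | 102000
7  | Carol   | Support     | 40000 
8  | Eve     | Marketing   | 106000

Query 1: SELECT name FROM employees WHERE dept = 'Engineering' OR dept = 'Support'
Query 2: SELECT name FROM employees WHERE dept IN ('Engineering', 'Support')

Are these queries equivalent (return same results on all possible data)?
Yes, equivalent

Both queries return: [('Bob',), ('Carol',), ('Heidi',), ('Mallory',), ('Oscar',)]

Reason: OR vs IN are equivalent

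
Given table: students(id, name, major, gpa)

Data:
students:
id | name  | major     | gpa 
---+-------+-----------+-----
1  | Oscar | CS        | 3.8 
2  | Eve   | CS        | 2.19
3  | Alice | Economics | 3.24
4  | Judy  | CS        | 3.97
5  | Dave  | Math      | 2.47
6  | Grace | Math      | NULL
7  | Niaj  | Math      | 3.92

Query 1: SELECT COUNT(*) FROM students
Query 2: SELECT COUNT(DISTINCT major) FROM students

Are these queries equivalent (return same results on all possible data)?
No, not equivalent

Query 1 returns: [(7,)]
Query 2 returns: [(3,)]

Reason: COUNT(*) counts rows, COUNT(DISTINCT major) counts unique majors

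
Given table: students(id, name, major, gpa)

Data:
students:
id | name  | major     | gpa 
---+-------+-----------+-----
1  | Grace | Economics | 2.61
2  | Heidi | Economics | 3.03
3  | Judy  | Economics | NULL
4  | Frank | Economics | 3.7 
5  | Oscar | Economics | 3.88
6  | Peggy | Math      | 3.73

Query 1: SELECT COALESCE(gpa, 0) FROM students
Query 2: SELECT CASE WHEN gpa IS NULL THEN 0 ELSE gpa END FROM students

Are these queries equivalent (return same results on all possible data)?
Yes, equivalent

Both queries return: [(0,), (2.61,), (3.03,), (3.7,), (3.73,), (3.88,)]

Reason: COALESCE vs CASE for NULL handling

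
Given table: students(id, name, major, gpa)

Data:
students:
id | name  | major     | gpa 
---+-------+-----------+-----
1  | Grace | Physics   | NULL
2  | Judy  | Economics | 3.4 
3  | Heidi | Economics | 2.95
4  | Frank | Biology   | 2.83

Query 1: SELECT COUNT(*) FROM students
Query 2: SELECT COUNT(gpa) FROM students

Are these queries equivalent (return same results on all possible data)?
No, not equivalent

Query 1 returns: [(4,)]
Query 2 returns: [(3,)]

Reason: COUNT(*) includes NULLs, COUNT(column) excludes them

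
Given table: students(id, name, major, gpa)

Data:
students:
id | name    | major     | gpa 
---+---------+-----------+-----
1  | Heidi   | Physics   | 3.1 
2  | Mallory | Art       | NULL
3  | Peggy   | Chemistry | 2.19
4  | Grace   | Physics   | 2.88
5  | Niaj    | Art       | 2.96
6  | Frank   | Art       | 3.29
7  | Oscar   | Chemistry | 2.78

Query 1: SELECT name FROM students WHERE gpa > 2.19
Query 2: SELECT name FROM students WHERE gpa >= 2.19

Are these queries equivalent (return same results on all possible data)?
No, not equivalent

Query 1 returns: [('Heidi',), ('Grace',), ('Niaj',), ('Frank',), ('Oscar',)]
Query 2 returns: [('Heidi',), ('Peggy',), ('Grace',), ('Niaj',), ('Frank',), ('Oscar',)]

Reason: > vs >= gives different results when gpa = 2.19 exists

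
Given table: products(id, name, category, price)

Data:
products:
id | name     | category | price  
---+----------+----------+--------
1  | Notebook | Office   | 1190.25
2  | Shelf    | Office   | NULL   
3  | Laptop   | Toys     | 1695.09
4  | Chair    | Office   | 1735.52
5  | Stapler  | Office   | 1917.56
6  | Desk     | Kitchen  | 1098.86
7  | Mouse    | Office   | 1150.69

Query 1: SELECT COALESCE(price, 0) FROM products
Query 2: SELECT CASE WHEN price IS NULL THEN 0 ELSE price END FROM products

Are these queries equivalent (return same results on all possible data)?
Yes, equivalent

Both queries return: [(0,), (1098.86,), (1150.69,), (1190.25,), (1695.09,), (1735.52,), (1917.56,)]

Reason: COALESCE vs CASE for NULL handling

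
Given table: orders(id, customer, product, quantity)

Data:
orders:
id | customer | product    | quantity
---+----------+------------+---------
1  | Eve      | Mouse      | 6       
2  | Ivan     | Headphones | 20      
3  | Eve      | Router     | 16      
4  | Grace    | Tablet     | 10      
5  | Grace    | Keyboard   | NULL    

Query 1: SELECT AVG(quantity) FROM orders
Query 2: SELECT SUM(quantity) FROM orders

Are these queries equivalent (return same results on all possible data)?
No, not equivalent

Query 1 returns: [(13.0,)]
Query 2 returns: [(52,)]

Reason: AVG vs SUM give different aggregate values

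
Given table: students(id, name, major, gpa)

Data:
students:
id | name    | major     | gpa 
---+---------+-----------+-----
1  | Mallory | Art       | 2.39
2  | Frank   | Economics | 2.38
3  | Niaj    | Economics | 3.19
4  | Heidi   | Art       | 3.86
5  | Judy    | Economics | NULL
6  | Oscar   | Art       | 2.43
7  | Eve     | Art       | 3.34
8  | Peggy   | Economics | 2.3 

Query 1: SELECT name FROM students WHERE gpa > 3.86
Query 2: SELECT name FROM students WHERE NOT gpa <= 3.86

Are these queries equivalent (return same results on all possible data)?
Yes, equivalent

Both queries return: []

Reason: Both filter gpa > 3.86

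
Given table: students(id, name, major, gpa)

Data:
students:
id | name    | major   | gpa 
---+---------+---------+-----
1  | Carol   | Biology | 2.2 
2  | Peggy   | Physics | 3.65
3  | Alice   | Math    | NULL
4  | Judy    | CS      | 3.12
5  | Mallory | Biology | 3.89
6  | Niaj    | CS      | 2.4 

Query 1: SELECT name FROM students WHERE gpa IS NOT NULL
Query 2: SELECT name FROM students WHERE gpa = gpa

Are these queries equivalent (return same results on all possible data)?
Yes, equivalent

Both queries return: [('Carol',), ('Judy',), ('Mallory',), ('Niaj',), ('Peggy',)]

Reason: IS NOT NULL vs self-equality (both exclude NULLs)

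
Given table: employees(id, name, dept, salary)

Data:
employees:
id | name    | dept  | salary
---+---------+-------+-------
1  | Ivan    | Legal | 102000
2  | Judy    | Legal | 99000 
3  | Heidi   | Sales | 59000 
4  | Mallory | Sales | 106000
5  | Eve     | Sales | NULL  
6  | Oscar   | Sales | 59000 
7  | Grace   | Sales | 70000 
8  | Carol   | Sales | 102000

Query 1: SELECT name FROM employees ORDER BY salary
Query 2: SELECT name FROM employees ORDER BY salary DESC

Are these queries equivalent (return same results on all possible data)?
No, not equivalent

Query 1 returns: [('Eve',), ('Heidi',), ('Oscar',), ('Grace',), ('Judy',), ('Ivan',), ('Carol',), ('Mallory',)]
Query 2 returns: [('Mallory',), ('Ivan',), ('Carol',), ('Judy',), ('Grace',), ('Heidi',), ('Oscar',), ('Eve',)]

Reason: ASC vs DESC gives opposite ordering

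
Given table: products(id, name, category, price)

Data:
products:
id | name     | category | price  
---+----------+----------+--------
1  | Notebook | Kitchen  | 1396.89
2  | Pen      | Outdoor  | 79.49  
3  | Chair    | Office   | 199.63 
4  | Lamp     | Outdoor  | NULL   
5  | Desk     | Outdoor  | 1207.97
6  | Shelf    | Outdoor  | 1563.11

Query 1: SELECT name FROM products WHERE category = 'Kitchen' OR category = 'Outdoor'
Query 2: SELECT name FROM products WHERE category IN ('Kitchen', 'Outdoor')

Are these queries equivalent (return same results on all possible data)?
Yes, equivalent

Both queries return: [('Desk',), ('Lamp',), ('Notebook',), ('Pen',), ('Shelf',)]

Reason: OR vs IN are equivalent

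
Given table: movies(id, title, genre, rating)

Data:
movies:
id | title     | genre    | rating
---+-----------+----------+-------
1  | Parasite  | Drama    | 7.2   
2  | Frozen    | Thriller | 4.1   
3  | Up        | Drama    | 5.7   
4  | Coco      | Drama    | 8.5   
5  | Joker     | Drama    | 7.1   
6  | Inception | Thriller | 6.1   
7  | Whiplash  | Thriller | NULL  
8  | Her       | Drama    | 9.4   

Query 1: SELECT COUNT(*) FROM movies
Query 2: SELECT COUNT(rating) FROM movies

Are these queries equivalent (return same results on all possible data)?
No, not equivalent

Query 1 returns: [(8,)]
Query 2 returns: [(7,)]

Reason: COUNT(*) includes NULLs, COUNT(column) excludes them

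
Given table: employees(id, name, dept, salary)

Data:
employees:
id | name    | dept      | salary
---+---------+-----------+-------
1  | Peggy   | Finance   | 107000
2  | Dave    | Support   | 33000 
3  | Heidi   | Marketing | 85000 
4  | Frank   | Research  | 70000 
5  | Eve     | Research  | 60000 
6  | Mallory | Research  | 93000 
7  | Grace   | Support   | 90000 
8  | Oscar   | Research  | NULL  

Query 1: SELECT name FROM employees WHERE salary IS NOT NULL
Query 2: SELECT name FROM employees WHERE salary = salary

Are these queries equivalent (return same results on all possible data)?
Yes, equivalent

Both queries return: [('Dave',), ('Eve',), ('Frank',), ('Grace',), ('Heidi',), ('Mallory',), ('Peggy',)]

Reason: IS NOT NULL vs self-equality (both exclude NULLs)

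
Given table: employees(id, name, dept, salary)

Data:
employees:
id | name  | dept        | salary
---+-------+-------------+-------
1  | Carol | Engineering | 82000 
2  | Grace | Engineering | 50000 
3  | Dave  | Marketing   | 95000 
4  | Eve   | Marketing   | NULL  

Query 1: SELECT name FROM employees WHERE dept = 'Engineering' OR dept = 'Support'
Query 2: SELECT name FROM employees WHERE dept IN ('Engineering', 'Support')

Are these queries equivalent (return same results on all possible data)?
Yes, equivalent

Both queries return: [('Carol',), ('Grace',)]

Reason: OR vs IN are equivalent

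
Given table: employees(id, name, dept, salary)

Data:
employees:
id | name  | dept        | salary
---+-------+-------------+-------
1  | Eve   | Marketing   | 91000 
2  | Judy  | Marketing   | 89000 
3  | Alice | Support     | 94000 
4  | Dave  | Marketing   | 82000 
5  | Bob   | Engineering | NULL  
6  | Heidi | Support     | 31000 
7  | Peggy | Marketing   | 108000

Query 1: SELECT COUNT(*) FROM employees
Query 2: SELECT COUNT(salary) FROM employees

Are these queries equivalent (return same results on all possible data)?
No, not equivalent

Query 1 returns: [(7,)]
Query 2 returns: [(6,)]

Reason: COUNT(*) includes NULLs, COUNT(column) excludes them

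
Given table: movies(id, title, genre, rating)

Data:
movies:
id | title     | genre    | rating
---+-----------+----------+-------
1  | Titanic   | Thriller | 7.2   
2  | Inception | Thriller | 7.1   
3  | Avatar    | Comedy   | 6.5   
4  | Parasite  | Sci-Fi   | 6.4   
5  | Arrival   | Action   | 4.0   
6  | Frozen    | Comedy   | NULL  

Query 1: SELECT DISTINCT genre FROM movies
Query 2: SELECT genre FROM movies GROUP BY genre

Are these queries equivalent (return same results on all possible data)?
Yes, equivalent

Both queries return: [('Action',), ('Comedy',), ('Sci-Fi',), ('Thriller',)]

Reason: Both get unique genres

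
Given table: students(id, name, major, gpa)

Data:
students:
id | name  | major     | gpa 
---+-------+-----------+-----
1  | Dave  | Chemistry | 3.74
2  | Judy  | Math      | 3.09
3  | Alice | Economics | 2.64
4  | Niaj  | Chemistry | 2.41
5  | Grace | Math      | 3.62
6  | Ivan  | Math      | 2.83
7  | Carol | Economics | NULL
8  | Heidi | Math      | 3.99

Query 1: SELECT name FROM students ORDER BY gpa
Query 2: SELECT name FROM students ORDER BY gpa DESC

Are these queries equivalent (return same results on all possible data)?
No, not equivalent

Query 1 returns: [('Carol',), ('Niaj',), ('Alice',), ('Ivan',), ('Judy',), ('Grace',), ('Dave',), ('Heidi',)]
Query 2 returns: [('Heidi',), ('Dave',), ('Grace',), ('Judy',), ('Ivan',), ('Alice',), ('Niaj',), ('Carol',)]

Reason: ASC vs DESC gives opposite ordering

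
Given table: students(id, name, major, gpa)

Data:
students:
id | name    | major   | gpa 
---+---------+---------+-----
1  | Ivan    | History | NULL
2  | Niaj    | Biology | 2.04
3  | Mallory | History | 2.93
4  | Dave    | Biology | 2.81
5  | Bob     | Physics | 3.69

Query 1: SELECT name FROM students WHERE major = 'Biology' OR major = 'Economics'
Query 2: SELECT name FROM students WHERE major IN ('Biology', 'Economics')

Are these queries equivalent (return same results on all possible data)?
Yes, equivalent

Both queries return: [('Dave',), ('Niaj',)]

Reason: OR vs IN are equivalent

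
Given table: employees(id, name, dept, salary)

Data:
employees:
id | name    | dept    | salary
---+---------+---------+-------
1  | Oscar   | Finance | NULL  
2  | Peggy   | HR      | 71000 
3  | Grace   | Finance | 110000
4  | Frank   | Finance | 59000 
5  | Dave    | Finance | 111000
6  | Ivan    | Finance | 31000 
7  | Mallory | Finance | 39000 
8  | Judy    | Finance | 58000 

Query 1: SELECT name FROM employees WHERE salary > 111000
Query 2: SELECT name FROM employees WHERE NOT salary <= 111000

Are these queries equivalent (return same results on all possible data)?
Yes, equivalent

Both queries return: []

Reason: Both filter salary > 111000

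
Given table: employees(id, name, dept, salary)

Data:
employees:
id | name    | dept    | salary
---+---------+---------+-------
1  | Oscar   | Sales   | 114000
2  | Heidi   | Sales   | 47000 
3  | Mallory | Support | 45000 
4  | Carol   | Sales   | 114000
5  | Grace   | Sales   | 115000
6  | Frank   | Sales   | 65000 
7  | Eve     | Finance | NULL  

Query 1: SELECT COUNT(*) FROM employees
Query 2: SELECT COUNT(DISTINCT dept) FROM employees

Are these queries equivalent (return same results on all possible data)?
No, not equivalent

Query 1 returns: [(7,)]
Query 2 returns: [(3,)]

Reason: COUNT(*) counts rows, COUNT(DISTINCT dept) counts unique depts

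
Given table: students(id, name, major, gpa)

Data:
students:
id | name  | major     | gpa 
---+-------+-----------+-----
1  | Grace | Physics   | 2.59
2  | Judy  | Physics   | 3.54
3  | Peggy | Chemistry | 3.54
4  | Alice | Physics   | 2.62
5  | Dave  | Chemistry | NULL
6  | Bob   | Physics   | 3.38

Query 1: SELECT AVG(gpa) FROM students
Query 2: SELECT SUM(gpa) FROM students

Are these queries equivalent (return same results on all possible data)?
No, not equivalent

Query 1 returns: [(3.134,)]
Query 2 returns: [(15.67,)]

Reason: AVG vs SUM give different aggregate values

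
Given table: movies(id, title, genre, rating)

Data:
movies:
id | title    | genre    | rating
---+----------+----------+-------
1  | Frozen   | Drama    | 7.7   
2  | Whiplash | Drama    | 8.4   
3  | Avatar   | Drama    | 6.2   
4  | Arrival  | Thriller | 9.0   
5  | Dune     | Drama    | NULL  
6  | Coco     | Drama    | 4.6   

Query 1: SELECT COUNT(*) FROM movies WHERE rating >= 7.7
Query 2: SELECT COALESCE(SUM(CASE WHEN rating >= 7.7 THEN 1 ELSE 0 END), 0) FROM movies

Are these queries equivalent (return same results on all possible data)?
Yes, equivalent

Both queries return: [(3,)]

Reason: COUNT with WHERE vs conditional SUM (COALESCE handles empty-table NULL)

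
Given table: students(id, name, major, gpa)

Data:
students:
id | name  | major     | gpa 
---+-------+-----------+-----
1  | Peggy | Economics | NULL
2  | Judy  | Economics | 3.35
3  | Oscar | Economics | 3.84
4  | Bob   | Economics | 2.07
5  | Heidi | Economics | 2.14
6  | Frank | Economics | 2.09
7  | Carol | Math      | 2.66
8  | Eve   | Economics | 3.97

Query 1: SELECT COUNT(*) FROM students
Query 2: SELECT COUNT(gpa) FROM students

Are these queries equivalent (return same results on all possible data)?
No, not equivalent

Query 1 returns: [(8,)]
Query 2 returns: [(7,)]

Reason: COUNT(*) includes NULLs, COUNT(column) excludes them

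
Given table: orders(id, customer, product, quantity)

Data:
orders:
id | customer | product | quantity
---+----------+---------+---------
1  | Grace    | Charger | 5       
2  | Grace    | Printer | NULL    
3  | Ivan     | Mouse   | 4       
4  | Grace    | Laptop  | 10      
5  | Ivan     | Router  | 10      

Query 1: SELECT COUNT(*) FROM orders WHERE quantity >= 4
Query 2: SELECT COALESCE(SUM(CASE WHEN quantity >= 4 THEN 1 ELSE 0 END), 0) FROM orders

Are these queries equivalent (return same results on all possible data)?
Yes, equivalent

Both queries return: [(4,)]

Reason: COUNT with WHERE vs conditional SUM (COALESCE handles empty-table NULL)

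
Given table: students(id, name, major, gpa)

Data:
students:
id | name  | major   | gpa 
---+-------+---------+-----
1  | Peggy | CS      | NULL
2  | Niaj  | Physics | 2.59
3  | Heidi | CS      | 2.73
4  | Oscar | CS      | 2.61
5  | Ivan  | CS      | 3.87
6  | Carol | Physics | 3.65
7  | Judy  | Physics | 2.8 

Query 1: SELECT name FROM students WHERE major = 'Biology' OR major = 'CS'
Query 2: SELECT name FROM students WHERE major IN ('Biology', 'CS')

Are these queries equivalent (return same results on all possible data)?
Yes, equivalent

Both queries return: [('Heidi',), ('Ivan',), ('Oscar',), ('Peggy',)]

Reason: OR vs IN are equivalent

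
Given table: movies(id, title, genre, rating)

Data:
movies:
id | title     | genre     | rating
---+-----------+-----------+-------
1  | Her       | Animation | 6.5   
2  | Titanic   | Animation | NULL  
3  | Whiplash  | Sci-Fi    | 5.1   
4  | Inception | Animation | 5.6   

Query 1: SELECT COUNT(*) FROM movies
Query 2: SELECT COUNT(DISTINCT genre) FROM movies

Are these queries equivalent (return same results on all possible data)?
No, not equivalent

Query 1 returns: [(4,)]
Query 2 returns: [(2,)]

Reason: COUNT(*) counts rows, COUNT(DISTINCT genre) counts unique genres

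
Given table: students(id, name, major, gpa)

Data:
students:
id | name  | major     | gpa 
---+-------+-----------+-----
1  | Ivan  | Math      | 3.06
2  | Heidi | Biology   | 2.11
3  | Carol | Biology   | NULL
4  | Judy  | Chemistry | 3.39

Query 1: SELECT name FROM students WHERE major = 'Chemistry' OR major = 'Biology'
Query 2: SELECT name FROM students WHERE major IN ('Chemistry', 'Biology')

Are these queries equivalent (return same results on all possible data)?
Yes, equivalent

Both queries return: [('Carol',), ('Heidi',), ('Judy',)]

Reason: OR vs IN are equivalent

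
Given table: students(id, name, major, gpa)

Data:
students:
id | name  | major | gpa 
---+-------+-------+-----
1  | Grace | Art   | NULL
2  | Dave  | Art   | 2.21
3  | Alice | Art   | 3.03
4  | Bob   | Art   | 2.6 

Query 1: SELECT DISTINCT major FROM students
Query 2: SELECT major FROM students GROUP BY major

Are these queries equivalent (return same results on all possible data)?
Yes, equivalent

Both queries return: [('Art',)]

Reason: Both get unique majors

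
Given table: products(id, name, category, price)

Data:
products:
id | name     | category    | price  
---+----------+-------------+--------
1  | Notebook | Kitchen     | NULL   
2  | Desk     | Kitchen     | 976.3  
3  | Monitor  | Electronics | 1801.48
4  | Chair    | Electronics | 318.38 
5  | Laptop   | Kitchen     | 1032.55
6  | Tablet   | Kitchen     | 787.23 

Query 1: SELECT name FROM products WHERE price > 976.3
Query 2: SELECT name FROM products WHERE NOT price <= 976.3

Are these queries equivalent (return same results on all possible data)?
Yes, equivalent

Both queries return: [('Laptop',), ('Monitor',)]

Reason: Both filter price > 976.3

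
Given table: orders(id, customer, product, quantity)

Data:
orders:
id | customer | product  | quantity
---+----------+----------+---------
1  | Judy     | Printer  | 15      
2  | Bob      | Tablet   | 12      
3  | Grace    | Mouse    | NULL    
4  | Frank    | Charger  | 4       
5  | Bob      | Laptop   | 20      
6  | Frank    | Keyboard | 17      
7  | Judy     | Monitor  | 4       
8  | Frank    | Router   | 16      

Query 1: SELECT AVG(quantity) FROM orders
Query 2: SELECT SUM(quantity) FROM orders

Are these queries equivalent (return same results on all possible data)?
No, not equivalent

Query 1 returns: [(12.571428571428571,)]
Query 2 returns: [(88,)]

Reason: AVG vs SUM give different aggregate values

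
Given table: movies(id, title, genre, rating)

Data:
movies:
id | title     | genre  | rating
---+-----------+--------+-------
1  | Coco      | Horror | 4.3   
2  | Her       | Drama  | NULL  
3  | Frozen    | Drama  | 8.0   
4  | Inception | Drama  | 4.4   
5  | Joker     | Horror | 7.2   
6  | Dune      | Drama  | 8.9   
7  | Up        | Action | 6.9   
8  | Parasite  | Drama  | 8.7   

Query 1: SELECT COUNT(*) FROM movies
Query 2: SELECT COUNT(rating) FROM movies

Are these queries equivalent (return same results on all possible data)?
No, not equivalent

Query 1 returns: [(8,)]
Query 2 returns: [(7,)]

Reason: COUNT(*) includes NULLs, COUNT(column) excludes them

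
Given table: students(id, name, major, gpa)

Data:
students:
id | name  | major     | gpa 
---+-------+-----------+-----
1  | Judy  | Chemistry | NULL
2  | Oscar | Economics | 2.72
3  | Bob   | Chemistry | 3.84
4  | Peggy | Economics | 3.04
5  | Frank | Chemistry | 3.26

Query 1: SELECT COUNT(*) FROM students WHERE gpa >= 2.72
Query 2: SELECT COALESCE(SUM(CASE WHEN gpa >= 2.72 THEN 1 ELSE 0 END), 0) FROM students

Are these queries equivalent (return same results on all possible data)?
Yes, equivalent

Both queries return: [(4,)]

Reason: COUNT with WHERE vs conditional SUM (COALESCE handles empty-table NULL)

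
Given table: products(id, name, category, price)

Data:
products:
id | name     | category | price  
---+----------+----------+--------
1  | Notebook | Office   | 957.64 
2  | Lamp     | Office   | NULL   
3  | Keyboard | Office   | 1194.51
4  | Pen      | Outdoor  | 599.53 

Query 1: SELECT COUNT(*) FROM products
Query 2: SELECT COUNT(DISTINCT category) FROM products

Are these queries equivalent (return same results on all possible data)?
No, not equivalent

Query 1 returns: [(4,)]
Query 2 returns: [(2,)]

Reason: COUNT(*) counts rows, COUNT(DISTINCT category) counts unique categorys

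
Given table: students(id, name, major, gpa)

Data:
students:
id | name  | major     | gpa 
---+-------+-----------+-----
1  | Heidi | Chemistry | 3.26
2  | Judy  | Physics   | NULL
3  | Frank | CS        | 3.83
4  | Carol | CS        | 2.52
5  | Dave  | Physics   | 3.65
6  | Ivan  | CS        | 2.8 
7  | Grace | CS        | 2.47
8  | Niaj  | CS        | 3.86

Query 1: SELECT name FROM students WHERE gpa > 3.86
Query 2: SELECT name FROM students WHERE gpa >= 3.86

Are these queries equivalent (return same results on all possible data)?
No, not equivalent

Query 1 returns: []
Query 2 returns: [('Niaj',)]

Reason: > vs >= gives different results when gpa = 3.86 exists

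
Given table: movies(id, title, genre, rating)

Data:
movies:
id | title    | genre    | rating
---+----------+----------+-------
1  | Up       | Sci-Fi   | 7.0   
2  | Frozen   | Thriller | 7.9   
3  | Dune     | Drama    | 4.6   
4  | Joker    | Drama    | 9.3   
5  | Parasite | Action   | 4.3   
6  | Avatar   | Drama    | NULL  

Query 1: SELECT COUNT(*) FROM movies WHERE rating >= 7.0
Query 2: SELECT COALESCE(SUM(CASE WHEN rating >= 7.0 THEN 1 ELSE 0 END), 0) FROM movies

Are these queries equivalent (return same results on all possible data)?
Yes, equivalent

Both queries return: [(3,)]

Reason: COUNT with WHERE vs conditional SUM (COALESCE handles empty-table NULL)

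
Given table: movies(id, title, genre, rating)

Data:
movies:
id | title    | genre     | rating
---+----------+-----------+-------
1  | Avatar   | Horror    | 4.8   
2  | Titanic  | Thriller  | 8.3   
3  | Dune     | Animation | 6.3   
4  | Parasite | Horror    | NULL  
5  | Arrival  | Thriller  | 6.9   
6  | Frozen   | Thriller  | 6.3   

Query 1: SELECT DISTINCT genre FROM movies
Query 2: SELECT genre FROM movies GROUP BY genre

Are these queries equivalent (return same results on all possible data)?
Yes, equivalent

Both queries return: [('Animation',), ('Horror',), ('Thriller',)]

Reason: Both get unique genres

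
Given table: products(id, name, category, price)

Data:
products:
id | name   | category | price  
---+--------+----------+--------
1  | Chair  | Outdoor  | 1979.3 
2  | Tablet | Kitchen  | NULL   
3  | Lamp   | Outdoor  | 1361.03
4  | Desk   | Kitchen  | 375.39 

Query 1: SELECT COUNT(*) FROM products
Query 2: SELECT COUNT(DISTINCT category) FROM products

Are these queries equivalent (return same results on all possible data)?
No, not equivalent

Query 1 returns: [(4,)]
Query 2 returns: [(2,)]

Reason: COUNT(*) counts rows, COUNT(DISTINCT category) counts unique categorys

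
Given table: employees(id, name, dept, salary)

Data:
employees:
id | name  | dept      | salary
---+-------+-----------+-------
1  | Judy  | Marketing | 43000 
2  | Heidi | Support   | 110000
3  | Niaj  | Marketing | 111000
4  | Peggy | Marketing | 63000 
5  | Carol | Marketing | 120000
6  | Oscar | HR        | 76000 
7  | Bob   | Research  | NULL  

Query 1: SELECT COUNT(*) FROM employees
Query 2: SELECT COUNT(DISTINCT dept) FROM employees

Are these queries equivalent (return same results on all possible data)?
No, not equivalent

Query 1 returns: [(7,)]
Query 2 returns: [(4,)]

Reason: COUNT(*) counts rows, COUNT(DISTINCT dept) counts unique depts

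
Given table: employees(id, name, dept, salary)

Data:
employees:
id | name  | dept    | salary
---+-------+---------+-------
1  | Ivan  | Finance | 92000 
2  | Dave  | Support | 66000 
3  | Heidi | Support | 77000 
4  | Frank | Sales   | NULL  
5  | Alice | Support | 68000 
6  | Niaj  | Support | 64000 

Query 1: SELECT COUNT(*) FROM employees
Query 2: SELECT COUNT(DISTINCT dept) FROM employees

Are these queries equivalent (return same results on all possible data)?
No, not equivalent

Query 1 returns: [(6,)]
Query 2 returns: [(3,)]

Reason: COUNT(*) counts rows, COUNT(DISTINCT dept) counts unique depts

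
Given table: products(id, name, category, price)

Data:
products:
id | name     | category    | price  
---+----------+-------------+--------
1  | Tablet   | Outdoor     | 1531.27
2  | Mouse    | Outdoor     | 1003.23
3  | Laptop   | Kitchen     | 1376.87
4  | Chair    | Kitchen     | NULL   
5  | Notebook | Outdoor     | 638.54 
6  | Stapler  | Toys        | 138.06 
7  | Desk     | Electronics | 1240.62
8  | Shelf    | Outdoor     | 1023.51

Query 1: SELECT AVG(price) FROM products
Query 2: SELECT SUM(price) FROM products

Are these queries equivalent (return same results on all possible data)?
No, not equivalent

Query 1 returns: [(993.1571428571427,)]
Query 2 returns: [(6952.099999999999,)]

Reason: AVG vs SUM give different aggregate values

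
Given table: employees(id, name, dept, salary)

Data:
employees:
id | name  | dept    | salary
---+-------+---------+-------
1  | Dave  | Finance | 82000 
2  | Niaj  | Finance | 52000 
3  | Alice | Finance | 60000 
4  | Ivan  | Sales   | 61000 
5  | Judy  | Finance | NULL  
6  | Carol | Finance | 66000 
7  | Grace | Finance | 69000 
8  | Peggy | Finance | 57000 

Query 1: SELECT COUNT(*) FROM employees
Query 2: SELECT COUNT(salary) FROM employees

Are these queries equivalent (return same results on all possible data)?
No, not equivalent

Query 1 returns: [(8,)]
Query 2 returns: [(7,)]

Reason: COUNT(*) includes NULLs, COUNT(column) excludes them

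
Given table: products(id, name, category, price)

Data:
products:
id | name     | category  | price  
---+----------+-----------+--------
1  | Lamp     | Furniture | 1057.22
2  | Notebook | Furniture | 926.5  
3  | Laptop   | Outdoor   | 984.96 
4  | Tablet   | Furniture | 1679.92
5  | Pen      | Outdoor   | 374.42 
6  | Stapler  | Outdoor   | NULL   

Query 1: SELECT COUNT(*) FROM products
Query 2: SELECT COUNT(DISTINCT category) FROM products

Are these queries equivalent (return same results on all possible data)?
No, not equivalent

Query 1 returns: [(6,)]
Query 2 returns: [(2,)]

Reason: COUNT(*) counts rows, COUNT(DISTINCT category) counts unique categorys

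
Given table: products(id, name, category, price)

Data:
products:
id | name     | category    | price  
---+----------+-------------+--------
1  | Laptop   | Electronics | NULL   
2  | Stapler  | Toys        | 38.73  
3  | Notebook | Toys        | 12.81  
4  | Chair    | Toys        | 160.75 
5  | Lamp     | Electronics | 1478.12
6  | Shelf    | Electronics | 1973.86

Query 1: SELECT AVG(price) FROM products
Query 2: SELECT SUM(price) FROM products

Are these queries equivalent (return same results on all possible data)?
No, not equivalent

Query 1 returns: [(732.854,)]
Query 2 returns: [(3664.27,)]

Reason: AVG vs SUM give different aggregate values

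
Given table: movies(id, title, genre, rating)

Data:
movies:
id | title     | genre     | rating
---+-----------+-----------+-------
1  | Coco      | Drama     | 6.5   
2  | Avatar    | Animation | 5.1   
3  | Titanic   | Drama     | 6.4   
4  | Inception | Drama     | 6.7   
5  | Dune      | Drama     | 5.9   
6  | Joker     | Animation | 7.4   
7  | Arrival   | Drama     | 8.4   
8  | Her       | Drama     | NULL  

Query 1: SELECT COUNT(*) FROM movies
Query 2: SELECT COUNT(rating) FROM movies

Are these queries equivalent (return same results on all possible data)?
No, not equivalent

Query 1 returns: [(8,)]
Query 2 returns: [(7,)]

Reason: COUNT(*) includes NULLs, COUNT(column) excludes them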